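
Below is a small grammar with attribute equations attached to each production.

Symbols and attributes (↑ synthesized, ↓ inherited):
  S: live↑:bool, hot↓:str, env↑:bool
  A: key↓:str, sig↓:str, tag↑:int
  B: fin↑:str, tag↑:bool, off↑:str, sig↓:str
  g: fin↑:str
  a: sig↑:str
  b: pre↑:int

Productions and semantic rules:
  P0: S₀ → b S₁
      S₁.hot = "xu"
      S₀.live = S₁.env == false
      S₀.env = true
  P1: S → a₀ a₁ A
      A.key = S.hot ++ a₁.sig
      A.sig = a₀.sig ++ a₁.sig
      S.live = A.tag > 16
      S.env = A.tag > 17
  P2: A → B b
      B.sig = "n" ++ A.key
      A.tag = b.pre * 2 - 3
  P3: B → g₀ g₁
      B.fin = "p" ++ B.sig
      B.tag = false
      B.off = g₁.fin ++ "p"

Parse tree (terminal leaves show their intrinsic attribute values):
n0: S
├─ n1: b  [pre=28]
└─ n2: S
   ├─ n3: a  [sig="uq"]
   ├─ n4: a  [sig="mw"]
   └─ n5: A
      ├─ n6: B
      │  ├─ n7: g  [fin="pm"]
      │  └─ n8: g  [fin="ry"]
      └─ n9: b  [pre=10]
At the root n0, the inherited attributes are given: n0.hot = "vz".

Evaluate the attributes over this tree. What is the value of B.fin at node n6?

1. n0.hot = "vz"  [given at root]
2. n1.pre = 28  [terminal]
3. n2.hot = "xu"  ["xu"]
4. n3.sig = "uq"  [terminal]
5. n4.sig = "mw"  [terminal]
6. n5.key = "xumw"  [S.hot ++ a₁.sig]
7. n5.sig = "uqmw"  [a₀.sig ++ a₁.sig]
8. n6.sig = "nxumw"  ["n" ++ A.key]
9. n7.fin = "pm"  [terminal]
10. n8.fin = "ry"  [terminal]
11. n6.fin = "pnxumw"  ["p" ++ B.sig]
12. n6.tag = false  [false]
13. n6.off = "ryp"  [g₁.fin ++ "p"]
14. n9.pre = 10  [terminal]
15. n5.tag = 17  [b.pre * 2 - 3]
16. n2.live = true  [A.tag > 16]
17. n2.env = false  [A.tag > 17]
18. n0.live = true  [S₁.env == false]
19. n0.env = true  [true]

"pnxumw"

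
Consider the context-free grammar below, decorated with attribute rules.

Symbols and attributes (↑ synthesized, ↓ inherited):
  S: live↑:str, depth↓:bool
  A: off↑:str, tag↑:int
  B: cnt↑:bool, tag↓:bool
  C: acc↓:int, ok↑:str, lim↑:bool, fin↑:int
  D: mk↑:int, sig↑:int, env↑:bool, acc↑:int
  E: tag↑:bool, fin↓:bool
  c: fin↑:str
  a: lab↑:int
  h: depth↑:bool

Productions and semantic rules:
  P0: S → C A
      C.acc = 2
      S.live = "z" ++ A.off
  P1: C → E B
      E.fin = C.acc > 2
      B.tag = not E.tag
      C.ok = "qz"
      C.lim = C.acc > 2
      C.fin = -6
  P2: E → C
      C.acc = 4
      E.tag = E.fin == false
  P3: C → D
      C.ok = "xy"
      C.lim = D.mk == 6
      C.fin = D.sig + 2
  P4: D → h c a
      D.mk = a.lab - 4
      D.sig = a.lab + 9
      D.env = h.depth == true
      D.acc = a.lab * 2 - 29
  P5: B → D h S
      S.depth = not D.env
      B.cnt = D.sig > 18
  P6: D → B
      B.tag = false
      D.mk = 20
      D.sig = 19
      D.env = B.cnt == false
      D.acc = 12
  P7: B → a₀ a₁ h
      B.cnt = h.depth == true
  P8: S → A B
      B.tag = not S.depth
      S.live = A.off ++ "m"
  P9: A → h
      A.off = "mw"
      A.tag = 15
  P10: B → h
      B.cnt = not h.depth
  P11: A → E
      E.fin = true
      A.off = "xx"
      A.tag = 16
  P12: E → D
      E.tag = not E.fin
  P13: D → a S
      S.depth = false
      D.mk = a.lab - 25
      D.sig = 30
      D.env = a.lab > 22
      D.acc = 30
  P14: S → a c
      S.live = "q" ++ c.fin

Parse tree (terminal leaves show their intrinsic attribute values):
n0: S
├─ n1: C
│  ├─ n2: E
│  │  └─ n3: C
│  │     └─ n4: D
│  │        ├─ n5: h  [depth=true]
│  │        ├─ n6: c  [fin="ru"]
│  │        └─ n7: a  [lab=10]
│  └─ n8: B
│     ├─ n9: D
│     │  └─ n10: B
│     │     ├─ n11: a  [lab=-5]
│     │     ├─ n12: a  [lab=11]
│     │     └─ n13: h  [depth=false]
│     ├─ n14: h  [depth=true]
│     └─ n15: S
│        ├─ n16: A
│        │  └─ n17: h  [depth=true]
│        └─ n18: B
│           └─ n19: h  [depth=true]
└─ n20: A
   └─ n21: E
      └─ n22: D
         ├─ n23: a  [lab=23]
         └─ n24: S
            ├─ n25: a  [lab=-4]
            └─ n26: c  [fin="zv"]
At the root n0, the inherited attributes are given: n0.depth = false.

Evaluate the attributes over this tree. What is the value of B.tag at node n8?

false

1. n0.depth = false  [given at root]
2. n1.acc = 2  [2]
3. n2.fin = false  [C.acc > 2]
4. n3.acc = 4  [4]
5. n5.depth = true  [terminal]
6. n6.fin = "ru"  [terminal]
7. n7.lab = 10  [terminal]
8. n4.mk = 6  [a.lab - 4]
9. n4.sig = 19  [a.lab + 9]
10. n4.env = true  [h.depth == true]
11. n4.acc = -9  [a.lab * 2 - 29]
12. n3.ok = "xy"  ["xy"]
13. n3.lim = true  [D.mk == 6]
14. n3.fin = 21  [D.sig + 2]
15. n2.tag = true  [E.fin == false]
16. n8.tag = false  [not E.tag]
17. n10.tag = false  [false]
18. n11.lab = -5  [terminal]
19. n12.lab = 11  [terminal]
20. n13.depth = false  [terminal]
21. n10.cnt = false  [h.depth == true]
22. n9.mk = 20  [20]
23. n9.sig = 19  [19]
24. n9.env = true  [B.cnt == false]
25. n9.acc = 12  [12]
26. n14.depth = true  [terminal]
27. n15.depth = false  [not D.env]
28. n17.depth = true  [terminal]
29. n16.off = "mw"  ["mw"]
30. n16.tag = 15  [15]
31. n18.tag = true  [not S.depth]
32. n19.depth = true  [terminal]
33. n18.cnt = false  [not h.depth]
34. n15.live = "mwm"  [A.off ++ "m"]
35. n8.cnt = true  [D.sig > 18]
36. n1.ok = "qz"  ["qz"]
37. n1.lim = false  [C.acc > 2]
38. n1.fin = -6  [-6]
39. n21.fin = true  [true]
40. n23.lab = 23  [terminal]
41. n24.depth = false  [false]
42. n25.lab = -4  [terminal]
43. n26.fin = "zv"  [terminal]
44. n24.live = "qzv"  ["q" ++ c.fin]
45. n22.mk = -2  [a.lab - 25]
46. n22.sig = 30  [30]
47. n22.env = true  [a.lab > 22]
48. n22.acc = 30  [30]
49. n21.tag = false  [not E.fin]
50. n20.off = "xx"  ["xx"]
51. n20.tag = 16  [16]
52. n0.live = "zxx"  ["z" ++ A.off]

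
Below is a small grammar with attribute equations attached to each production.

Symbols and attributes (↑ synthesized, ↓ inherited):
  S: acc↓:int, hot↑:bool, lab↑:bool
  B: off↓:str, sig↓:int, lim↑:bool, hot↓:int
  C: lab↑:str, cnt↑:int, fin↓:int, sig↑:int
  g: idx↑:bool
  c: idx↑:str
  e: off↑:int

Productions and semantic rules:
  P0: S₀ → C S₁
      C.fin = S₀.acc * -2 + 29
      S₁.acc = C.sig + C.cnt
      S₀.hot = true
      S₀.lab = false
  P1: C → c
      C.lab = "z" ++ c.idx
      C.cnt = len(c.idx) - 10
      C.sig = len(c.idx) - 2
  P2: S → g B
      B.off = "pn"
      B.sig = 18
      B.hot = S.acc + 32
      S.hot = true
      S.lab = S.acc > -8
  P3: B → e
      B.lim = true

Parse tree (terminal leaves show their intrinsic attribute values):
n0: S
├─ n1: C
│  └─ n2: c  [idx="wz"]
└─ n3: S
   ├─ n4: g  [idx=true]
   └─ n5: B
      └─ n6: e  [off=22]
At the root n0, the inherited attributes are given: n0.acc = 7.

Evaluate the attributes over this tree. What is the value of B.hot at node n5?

1. n0.acc = 7  [given at root]
2. n1.fin = 15  [S₀.acc * -2 + 29]
3. n2.idx = "wz"  [terminal]
4. n1.lab = "zwz"  ["z" ++ c.idx]
5. n1.cnt = -8  [len(c.idx) - 10]
6. n1.sig = 0  [len(c.idx) - 2]
7. n3.acc = -8  [C.sig + C.cnt]
8. n4.idx = true  [terminal]
9. n5.off = "pn"  ["pn"]
10. n5.sig = 18  [18]
11. n5.hot = 24  [S.acc + 32]
12. n6.off = 22  [terminal]
13. n5.lim = true  [true]
14. n3.hot = true  [true]
15. n3.lab = false  [S.acc > -8]
16. n0.hot = true  [true]
17. n0.lab = false  [false]

24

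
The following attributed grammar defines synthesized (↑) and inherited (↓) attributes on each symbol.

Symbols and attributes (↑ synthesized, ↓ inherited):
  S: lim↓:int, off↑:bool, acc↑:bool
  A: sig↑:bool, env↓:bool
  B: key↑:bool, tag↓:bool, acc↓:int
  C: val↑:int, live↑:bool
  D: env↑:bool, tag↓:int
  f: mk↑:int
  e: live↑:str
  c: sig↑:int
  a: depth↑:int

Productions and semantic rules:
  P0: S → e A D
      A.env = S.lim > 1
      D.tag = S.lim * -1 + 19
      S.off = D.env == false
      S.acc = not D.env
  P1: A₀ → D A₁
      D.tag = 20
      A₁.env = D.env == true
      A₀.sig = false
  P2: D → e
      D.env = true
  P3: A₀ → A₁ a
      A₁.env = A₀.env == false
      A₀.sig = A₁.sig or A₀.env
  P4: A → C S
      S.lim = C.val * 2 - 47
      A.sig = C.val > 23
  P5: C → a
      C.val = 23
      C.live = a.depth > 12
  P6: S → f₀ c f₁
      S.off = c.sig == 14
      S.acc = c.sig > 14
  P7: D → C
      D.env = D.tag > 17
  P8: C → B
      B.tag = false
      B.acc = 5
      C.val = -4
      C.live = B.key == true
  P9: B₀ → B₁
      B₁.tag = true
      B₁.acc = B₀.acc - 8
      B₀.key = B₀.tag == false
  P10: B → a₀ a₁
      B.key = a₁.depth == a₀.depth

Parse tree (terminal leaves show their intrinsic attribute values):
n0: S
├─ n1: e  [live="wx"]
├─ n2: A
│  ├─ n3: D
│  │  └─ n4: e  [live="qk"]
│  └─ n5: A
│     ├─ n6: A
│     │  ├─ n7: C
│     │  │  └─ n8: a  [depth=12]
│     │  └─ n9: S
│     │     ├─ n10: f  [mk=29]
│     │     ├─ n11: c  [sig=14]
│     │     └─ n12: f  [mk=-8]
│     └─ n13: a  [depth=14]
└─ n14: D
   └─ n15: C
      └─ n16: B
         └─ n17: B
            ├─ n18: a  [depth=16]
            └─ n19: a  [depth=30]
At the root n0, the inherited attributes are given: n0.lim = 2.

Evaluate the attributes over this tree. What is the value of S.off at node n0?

true

1. n0.lim = 2  [given at root]
2. n1.live = "wx"  [terminal]
3. n2.env = true  [S.lim > 1]
4. n3.tag = 20  [20]
5. n4.live = "qk"  [terminal]
6. n3.env = true  [true]
7. n5.env = true  [D.env == true]
8. n6.env = false  [A₀.env == false]
9. n8.depth = 12  [terminal]
10. n7.val = 23  [23]
11. n7.live = false  [a.depth > 12]
12. n9.lim = -1  [C.val * 2 - 47]
13. n10.mk = 29  [terminal]
14. n11.sig = 14  [terminal]
15. n12.mk = -8  [terminal]
16. n9.off = true  [c.sig == 14]
17. n9.acc = false  [c.sig > 14]
18. n6.sig = false  [C.val > 23]
19. n13.depth = 14  [terminal]
20. n5.sig = true  [A₁.sig or A₀.env]
21. n2.sig = false  [false]
22. n14.tag = 17  [S.lim * -1 + 19]
23. n16.tag = false  [false]
24. n16.acc = 5  [5]
25. n17.tag = true  [true]
26. n17.acc = -3  [B₀.acc - 8]
27. n18.depth = 16  [terminal]
28. n19.depth = 30  [terminal]
29. n17.key = false  [a₁.depth == a₀.depth]
30. n16.key = true  [B₀.tag == false]
31. n15.val = -4  [-4]
32. n15.live = true  [B.key == true]
33. n14.env = false  [D.tag > 17]
34. n0.off = true  [D.env == false]
35. n0.acc = true  [not D.env]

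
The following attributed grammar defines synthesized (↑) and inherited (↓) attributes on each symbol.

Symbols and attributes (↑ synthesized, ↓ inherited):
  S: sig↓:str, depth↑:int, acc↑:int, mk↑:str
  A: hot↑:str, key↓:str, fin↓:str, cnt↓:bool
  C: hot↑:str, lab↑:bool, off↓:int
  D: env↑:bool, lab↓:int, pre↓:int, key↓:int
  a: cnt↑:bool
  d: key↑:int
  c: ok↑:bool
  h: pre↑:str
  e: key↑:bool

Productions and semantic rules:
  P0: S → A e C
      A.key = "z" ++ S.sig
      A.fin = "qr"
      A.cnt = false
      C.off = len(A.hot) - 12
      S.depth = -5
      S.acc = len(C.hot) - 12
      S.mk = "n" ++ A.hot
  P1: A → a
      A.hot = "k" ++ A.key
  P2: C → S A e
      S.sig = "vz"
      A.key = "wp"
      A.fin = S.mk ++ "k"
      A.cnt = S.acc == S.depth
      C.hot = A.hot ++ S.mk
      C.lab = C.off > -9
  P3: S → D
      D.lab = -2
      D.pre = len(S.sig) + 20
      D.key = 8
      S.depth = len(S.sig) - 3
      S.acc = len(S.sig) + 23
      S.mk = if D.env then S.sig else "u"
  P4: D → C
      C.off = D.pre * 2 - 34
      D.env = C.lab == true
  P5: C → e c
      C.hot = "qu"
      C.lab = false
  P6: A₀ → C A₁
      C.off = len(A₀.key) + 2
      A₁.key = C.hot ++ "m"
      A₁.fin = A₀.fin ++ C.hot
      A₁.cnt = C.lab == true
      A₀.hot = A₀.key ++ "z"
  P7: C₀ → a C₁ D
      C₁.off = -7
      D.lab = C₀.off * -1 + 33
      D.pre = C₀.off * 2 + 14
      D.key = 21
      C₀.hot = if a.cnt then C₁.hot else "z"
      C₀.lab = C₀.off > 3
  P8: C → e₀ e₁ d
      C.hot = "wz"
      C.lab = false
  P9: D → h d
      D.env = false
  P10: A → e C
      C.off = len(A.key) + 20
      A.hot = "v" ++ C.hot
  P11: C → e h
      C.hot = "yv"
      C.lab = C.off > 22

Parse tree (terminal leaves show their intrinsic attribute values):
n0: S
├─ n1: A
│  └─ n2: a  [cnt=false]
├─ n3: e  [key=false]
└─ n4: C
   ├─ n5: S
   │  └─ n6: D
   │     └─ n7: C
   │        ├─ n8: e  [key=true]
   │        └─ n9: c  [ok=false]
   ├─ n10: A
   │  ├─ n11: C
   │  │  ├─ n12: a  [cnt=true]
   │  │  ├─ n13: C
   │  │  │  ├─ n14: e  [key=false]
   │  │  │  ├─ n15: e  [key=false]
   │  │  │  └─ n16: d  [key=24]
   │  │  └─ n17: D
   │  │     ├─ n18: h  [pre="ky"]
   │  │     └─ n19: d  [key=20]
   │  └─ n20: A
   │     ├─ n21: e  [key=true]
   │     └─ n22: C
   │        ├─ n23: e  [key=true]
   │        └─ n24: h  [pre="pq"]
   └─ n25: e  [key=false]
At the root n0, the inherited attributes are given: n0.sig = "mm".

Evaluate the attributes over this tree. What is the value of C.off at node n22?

23

1. n0.sig = "mm"  [given at root]
2. n1.key = "zmm"  ["z" ++ S.sig]
3. n1.fin = "qr"  ["qr"]
4. n1.cnt = false  [false]
5. n2.cnt = false  [terminal]
6. n1.hot = "kzmm"  ["k" ++ A.key]
7. n3.key = false  [terminal]
8. n4.off = -8  [len(A.hot) - 12]
9. n5.sig = "vz"  ["vz"]
10. n6.lab = -2  [-2]
11. n6.pre = 22  [len(S.sig) + 20]
12. n6.key = 8  [8]
13. n7.off = 10  [D.pre * 2 - 34]
14. n8.key = true  [terminal]
15. n9.ok = false  [terminal]
16. n7.hot = "qu"  ["qu"]
17. n7.lab = false  [false]
18. n6.env = false  [C.lab == true]
19. n5.depth = -1  [len(S.sig) - 3]
20. n5.acc = 25  [len(S.sig) + 23]
21. n5.mk = "u"  [if D.env then S.sig else "u"]
22. n10.key = "wp"  ["wp"]
23. n10.fin = "uk"  [S.mk ++ "k"]
24. n10.cnt = false  [S.acc == S.depth]
25. n11.off = 4  [len(A₀.key) + 2]
26. n12.cnt = true  [terminal]
27. n13.off = -7  [-7]
28. n14.key = false  [terminal]
29. n15.key = false  [terminal]
30. n16.key = 24  [terminal]
31. n13.hot = "wz"  ["wz"]
32. n13.lab = false  [false]
33. n17.lab = 29  [C₀.off * -1 + 33]
34. n17.pre = 22  [C₀.off * 2 + 14]
35. n17.key = 21  [21]
36. n18.pre = "ky"  [terminal]
37. n19.key = 20  [terminal]
38. n17.env = false  [false]
39. n11.hot = "wz"  [if a.cnt then C₁.hot else "z"]
40. n11.lab = true  [C₀.off > 3]
41. n20.key = "wzm"  [C.hot ++ "m"]
42. n20.fin = "ukwz"  [A₀.fin ++ C.hot]
43. n20.cnt = true  [C.lab == true]
44. n21.key = true  [terminal]
45. n22.off = 23  [len(A.key) + 20]
46. n23.key = true  [terminal]
47. n24.pre = "pq"  [terminal]
48. n22.hot = "yv"  ["yv"]
49. n22.lab = true  [C.off > 22]
50. n20.hot = "vyv"  ["v" ++ C.hot]
51. n10.hot = "wpz"  [A₀.key ++ "z"]
52. n25.key = false  [terminal]
53. n4.hot = "wpzu"  [A.hot ++ S.mk]
54. n4.lab = true  [C.off > -9]
55. n0.depth = -5  [-5]
56. n0.acc = -8  [len(C.hot) - 12]
57. n0.mk = "nkzmm"  ["n" ++ A.hot]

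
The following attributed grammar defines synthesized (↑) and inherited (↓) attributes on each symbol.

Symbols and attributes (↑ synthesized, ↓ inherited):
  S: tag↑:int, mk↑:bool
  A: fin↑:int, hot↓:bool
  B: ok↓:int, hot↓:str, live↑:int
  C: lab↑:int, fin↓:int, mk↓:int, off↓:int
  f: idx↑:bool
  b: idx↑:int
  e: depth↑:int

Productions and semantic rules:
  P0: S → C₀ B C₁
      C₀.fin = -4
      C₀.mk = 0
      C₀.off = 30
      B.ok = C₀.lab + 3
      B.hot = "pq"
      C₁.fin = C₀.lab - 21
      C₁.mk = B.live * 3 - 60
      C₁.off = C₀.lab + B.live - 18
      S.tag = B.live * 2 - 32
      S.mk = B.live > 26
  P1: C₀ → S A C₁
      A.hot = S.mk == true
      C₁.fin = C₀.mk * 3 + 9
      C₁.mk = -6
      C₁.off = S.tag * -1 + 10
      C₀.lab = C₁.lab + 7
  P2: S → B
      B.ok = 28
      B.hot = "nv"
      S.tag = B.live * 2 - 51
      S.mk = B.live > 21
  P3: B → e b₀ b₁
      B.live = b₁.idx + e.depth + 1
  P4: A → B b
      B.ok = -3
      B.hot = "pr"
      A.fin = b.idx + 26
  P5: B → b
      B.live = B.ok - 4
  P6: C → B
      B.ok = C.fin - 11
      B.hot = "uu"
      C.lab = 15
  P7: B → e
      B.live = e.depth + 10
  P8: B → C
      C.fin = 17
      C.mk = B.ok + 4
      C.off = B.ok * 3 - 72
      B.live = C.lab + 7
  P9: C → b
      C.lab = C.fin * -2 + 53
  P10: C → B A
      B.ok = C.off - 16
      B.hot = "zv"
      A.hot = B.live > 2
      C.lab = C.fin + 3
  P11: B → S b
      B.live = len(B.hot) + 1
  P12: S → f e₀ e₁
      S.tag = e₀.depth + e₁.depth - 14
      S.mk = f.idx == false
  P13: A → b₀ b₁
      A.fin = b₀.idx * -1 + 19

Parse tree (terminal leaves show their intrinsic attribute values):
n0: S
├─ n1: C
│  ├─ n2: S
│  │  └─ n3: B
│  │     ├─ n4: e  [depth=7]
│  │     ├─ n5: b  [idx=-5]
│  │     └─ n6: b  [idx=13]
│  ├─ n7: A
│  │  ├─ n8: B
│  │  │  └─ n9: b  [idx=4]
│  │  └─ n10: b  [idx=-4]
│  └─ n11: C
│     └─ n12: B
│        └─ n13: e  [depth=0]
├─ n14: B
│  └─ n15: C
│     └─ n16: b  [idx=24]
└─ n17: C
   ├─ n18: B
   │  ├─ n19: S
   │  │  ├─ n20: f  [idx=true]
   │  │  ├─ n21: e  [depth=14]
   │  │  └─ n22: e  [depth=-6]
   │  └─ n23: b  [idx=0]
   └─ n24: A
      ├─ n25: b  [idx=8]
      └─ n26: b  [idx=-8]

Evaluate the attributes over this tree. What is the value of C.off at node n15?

3

1. n1.fin = -4  [-4]
2. n1.mk = 0  [0]
3. n1.off = 30  [30]
4. n3.ok = 28  [28]
5. n3.hot = "nv"  ["nv"]
6. n4.depth = 7  [terminal]
7. n5.idx = -5  [terminal]
8. n6.idx = 13  [terminal]
9. n3.live = 21  [b₁.idx + e.depth + 1]
10. n2.tag = -9  [B.live * 2 - 51]
11. n2.mk = false  [B.live > 21]
12. n7.hot = false  [S.mk == true]
13. n8.ok = -3  [-3]
14. n8.hot = "pr"  ["pr"]
15. n9.idx = 4  [terminal]
16. n8.live = -7  [B.ok - 4]
17. n10.idx = -4  [terminal]
18. n7.fin = 22  [b.idx + 26]
19. n11.fin = 9  [C₀.mk * 3 + 9]
20. n11.mk = -6  [-6]
21. n11.off = 19  [S.tag * -1 + 10]
22. n12.ok = -2  [C.fin - 11]
23. n12.hot = "uu"  ["uu"]
24. n13.depth = 0  [terminal]
25. n12.live = 10  [e.depth + 10]
26. n11.lab = 15  [15]
27. n1.lab = 22  [C₁.lab + 7]
28. n14.ok = 25  [C₀.lab + 3]
29. n14.hot = "pq"  ["pq"]
30. n15.fin = 17  [17]
31. n15.mk = 29  [B.ok + 4]
32. n15.off = 3  [B.ok * 3 - 72]
33. n16.idx = 24  [terminal]
34. n15.lab = 19  [C.fin * -2 + 53]
35. n14.live = 26  [C.lab + 7]
36. n17.fin = 1  [C₀.lab - 21]
37. n17.mk = 18  [B.live * 3 - 60]
38. n17.off = 30  [C₀.lab + B.live - 18]
39. n18.ok = 14  [C.off - 16]
40. n18.hot = "zv"  ["zv"]
41. n20.idx = true  [terminal]
42. n21.depth = 14  [terminal]
43. n22.depth = -6  [terminal]
44. n19.tag = -6  [e₀.depth + e₁.depth - 14]
45. n19.mk = false  [f.idx == false]
46. n23.idx = 0  [terminal]
47. n18.live = 3  [len(B.hot) + 1]
48. n24.hot = true  [B.live > 2]
49. n25.idx = 8  [terminal]
50. n26.idx = -8  [terminal]
51. n24.fin = 11  [b₀.idx * -1 + 19]
52. n17.lab = 4  [C.fin + 3]
53. n0.tag = 20  [B.live * 2 - 32]
54. n0.mk = false  [B.live > 26]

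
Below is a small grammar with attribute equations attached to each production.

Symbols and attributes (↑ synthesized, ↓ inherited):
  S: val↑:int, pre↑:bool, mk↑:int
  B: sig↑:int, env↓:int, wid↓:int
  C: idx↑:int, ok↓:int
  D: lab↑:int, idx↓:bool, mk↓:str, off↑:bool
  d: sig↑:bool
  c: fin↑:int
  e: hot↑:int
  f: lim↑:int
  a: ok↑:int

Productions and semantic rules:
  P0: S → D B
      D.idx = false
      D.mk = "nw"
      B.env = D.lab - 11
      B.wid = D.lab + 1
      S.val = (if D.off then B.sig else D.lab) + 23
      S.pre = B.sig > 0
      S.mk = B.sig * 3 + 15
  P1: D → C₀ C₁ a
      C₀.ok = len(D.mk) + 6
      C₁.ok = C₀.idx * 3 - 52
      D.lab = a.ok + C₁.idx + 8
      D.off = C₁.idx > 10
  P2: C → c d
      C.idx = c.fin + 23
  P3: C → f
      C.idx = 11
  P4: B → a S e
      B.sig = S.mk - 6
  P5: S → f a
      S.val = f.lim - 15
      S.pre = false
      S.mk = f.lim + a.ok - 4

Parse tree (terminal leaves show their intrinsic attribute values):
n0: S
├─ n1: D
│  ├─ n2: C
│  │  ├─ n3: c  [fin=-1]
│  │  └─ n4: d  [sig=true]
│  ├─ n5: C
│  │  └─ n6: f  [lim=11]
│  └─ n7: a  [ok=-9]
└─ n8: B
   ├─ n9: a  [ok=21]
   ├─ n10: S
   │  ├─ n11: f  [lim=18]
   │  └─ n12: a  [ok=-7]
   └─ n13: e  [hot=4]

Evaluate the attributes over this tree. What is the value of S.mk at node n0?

18

1. n1.idx = false  [false]
2. n1.mk = "nw"  ["nw"]
3. n2.ok = 8  [len(D.mk) + 6]
4. n3.fin = -1  [terminal]
5. n4.sig = true  [terminal]
6. n2.idx = 22  [c.fin + 23]
7. n5.ok = 14  [C₀.idx * 3 - 52]
8. n6.lim = 11  [terminal]
9. n5.idx = 11  [11]
10. n7.ok = -9  [terminal]
11. n1.lab = 10  [a.ok + C₁.idx + 8]
12. n1.off = true  [C₁.idx > 10]
13. n8.env = -1  [D.lab - 11]
14. n8.wid = 11  [D.lab + 1]
15. n9.ok = 21  [terminal]
16. n11.lim = 18  [terminal]
17. n12.ok = -7  [terminal]
18. n10.val = 3  [f.lim - 15]
19. n10.pre = false  [false]
20. n10.mk = 7  [f.lim + a.ok - 4]
21. n13.hot = 4  [terminal]
22. n8.sig = 1  [S.mk - 6]
23. n0.val = 24  [(if D.off then B.sig else D.lab) + 23]
24. n0.pre = true  [B.sig > 0]
25. n0.mk = 18  [B.sig * 3 + 15]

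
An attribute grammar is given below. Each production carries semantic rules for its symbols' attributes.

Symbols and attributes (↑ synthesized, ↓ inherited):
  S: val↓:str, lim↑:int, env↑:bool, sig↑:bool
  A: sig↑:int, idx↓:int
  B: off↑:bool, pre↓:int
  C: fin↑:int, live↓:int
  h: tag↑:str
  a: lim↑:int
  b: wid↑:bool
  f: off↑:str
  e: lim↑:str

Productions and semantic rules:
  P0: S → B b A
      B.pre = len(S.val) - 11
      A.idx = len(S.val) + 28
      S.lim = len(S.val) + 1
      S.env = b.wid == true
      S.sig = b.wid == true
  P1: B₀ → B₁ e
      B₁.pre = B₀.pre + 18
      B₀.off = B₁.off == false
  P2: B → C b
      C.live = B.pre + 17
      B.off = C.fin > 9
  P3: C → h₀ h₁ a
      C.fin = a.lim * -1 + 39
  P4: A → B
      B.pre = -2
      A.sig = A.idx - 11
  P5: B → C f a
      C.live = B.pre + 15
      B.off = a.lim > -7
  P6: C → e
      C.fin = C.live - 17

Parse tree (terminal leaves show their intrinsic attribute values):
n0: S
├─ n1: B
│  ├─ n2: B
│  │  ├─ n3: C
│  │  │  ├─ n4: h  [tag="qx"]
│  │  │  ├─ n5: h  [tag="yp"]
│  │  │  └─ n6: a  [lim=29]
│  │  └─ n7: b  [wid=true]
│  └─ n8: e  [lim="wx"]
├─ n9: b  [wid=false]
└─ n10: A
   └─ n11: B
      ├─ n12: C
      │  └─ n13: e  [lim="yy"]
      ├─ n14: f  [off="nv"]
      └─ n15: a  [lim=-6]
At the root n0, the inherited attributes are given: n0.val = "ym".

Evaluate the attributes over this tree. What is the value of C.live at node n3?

26

1. n0.val = "ym"  [given at root]
2. n1.pre = -9  [len(S.val) - 11]
3. n2.pre = 9  [B₀.pre + 18]
4. n3.live = 26  [B.pre + 17]
5. n4.tag = "qx"  [terminal]
6. n5.tag = "yp"  [terminal]
7. n6.lim = 29  [terminal]
8. n3.fin = 10  [a.lim * -1 + 39]
9. n7.wid = true  [terminal]
10. n2.off = true  [C.fin > 9]
11. n8.lim = "wx"  [terminal]
12. n1.off = false  [B₁.off == false]
13. n9.wid = false  [terminal]
14. n10.idx = 30  [len(S.val) + 28]
15. n11.pre = -2  [-2]
16. n12.live = 13  [B.pre + 15]
17. n13.lim = "yy"  [terminal]
18. n12.fin = -4  [C.live - 17]
19. n14.off = "nv"  [terminal]
20. n15.lim = -6  [terminal]
21. n11.off = true  [a.lim > -7]
22. n10.sig = 19  [A.idx - 11]
23. n0.lim = 3  [len(S.val) + 1]
24. n0.env = false  [b.wid == true]
25. n0.sig = false  [b.wid == true]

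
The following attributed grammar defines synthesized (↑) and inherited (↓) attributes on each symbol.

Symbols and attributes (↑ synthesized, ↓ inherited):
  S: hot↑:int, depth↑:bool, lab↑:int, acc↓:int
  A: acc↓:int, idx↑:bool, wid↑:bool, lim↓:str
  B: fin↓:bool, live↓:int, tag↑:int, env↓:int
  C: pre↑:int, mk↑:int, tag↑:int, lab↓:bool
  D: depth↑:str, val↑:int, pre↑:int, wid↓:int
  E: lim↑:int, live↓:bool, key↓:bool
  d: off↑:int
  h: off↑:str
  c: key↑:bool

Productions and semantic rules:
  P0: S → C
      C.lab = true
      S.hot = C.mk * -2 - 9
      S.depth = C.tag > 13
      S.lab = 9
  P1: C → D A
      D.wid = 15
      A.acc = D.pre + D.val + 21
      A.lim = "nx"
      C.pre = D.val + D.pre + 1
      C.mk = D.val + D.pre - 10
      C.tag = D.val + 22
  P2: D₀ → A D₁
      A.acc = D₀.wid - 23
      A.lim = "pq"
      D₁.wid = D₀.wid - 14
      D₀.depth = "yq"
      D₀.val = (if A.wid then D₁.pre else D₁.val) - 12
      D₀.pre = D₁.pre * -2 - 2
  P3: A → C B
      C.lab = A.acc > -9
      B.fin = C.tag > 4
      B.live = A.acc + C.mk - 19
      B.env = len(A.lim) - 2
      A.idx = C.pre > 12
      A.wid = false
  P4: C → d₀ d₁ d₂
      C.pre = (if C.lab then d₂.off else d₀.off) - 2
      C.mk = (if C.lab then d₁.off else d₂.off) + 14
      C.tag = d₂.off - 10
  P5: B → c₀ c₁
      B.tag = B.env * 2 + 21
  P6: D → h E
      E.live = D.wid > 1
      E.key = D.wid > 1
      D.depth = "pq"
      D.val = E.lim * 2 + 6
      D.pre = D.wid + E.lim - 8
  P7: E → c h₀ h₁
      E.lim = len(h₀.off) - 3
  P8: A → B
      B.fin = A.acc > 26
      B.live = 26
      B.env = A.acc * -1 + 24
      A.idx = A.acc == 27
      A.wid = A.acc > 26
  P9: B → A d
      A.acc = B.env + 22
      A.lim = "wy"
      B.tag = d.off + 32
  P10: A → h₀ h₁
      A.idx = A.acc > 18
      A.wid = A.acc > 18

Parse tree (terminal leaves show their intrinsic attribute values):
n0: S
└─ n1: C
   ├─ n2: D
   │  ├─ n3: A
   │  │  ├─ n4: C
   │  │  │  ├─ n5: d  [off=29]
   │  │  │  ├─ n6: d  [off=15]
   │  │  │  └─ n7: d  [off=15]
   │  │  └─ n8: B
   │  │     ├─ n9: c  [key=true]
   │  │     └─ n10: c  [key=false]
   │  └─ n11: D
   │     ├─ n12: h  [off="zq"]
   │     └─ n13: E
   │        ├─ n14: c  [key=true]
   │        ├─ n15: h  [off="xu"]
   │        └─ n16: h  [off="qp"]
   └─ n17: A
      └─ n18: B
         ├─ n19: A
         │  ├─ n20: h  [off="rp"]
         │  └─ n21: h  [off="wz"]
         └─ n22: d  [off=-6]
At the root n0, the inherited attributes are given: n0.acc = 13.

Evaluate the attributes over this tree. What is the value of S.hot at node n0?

1. n0.acc = 13  [given at root]
2. n1.lab = true  [true]
3. n2.wid = 15  [15]
4. n3.acc = -8  [D₀.wid - 23]
5. n3.lim = "pq"  ["pq"]
6. n4.lab = true  [A.acc > -9]
7. n5.off = 29  [terminal]
8. n6.off = 15  [terminal]
9. n7.off = 15  [terminal]
10. n4.pre = 13  [(if C.lab then d₂.off else d₀.off) - 2]
11. n4.mk = 29  [(if C.lab then d₁.off else d₂.off) + 14]
12. n4.tag = 5  [d₂.off - 10]
13. n8.fin = true  [C.tag > 4]
14. n8.live = 2  [A.acc + C.mk - 19]
15. n8.env = 0  [len(A.lim) - 2]
16. n9.key = true  [terminal]
17. n10.key = false  [terminal]
18. n8.tag = 21  [B.env * 2 + 21]
19. n3.idx = true  [C.pre > 12]
20. n3.wid = false  [false]
21. n11.wid = 1  [D₀.wid - 14]
22. n12.off = "zq"  [terminal]
23. n13.live = false  [D.wid > 1]
24. n13.key = false  [D.wid > 1]
25. n14.key = true  [terminal]
26. n15.off = "xu"  [terminal]
27. n16.off = "qp"  [terminal]
28. n13.lim = -1  [len(h₀.off) - 3]
29. n11.depth = "pq"  ["pq"]
30. n11.val = 4  [E.lim * 2 + 6]
31. n11.pre = -8  [D.wid + E.lim - 8]
32. n2.depth = "yq"  ["yq"]
33. n2.val = -8  [(if A.wid then D₁.pre else D₁.val) - 12]
34. n2.pre = 14  [D₁.pre * -2 - 2]
35. n17.acc = 27  [D.pre + D.val + 21]
36. n17.lim = "nx"  ["nx"]
37. n18.fin = true  [A.acc > 26]
38. n18.live = 26  [26]
39. n18.env = -3  [A.acc * -1 + 24]
40. n19.acc = 19  [B.env + 22]
41. n19.lim = "wy"  ["wy"]
42. n20.off = "rp"  [terminal]
43. n21.off = "wz"  [terminal]
44. n19.idx = true  [A.acc > 18]
45. n19.wid = true  [A.acc > 18]
46. n22.off = -6  [terminal]
47. n18.tag = 26  [d.off + 32]
48. n17.idx = true  [A.acc == 27]
49. n17.wid = true  [A.acc > 26]
50. n1.pre = 7  [D.val + D.pre + 1]
51. n1.mk = -4  [D.val + D.pre - 10]
52. n1.tag = 14  [D.val + 22]
53. n0.hot = -1  [C.mk * -2 - 9]
54. n0.depth = true  [C.tag > 13]
55. n0.lab = 9  [9]

-1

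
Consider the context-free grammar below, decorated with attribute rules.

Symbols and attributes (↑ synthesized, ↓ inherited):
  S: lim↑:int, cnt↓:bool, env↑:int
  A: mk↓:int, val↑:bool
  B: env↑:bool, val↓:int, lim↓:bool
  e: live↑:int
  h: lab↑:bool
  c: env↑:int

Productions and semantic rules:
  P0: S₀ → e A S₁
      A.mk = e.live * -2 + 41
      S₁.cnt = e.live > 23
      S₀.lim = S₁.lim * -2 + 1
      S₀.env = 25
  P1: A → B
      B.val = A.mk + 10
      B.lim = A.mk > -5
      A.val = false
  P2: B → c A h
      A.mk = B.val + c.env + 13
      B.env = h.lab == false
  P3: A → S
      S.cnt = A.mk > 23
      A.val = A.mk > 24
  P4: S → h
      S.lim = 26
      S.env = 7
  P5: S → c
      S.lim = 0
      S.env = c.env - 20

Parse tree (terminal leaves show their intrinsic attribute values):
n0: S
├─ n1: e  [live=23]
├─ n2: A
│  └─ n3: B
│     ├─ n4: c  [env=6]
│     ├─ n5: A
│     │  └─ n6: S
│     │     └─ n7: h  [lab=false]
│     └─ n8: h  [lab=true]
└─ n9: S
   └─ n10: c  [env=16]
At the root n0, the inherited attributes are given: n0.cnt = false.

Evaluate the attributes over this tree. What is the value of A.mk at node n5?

1. n0.cnt = false  [given at root]
2. n1.live = 23  [terminal]
3. n2.mk = -5  [e.live * -2 + 41]
4. n3.val = 5  [A.mk + 10]
5. n3.lim = false  [A.mk > -5]
6. n4.env = 6  [terminal]
7. n5.mk = 24  [B.val + c.env + 13]
8. n6.cnt = true  [A.mk > 23]
9. n7.lab = false  [terminal]
10. n6.lim = 26  [26]
11. n6.env = 7  [7]
12. n5.val = false  [A.mk > 24]
13. n8.lab = true  [terminal]
14. n3.env = false  [h.lab == false]
15. n2.val = false  [false]
16. n9.cnt = false  [e.live > 23]
17. n10.env = 16  [terminal]
18. n9.lim = 0  [0]
19. n9.env = -4  [c.env - 20]
20. n0.lim = 1  [S₁.lim * -2 + 1]
21. n0.env = 25  [25]

24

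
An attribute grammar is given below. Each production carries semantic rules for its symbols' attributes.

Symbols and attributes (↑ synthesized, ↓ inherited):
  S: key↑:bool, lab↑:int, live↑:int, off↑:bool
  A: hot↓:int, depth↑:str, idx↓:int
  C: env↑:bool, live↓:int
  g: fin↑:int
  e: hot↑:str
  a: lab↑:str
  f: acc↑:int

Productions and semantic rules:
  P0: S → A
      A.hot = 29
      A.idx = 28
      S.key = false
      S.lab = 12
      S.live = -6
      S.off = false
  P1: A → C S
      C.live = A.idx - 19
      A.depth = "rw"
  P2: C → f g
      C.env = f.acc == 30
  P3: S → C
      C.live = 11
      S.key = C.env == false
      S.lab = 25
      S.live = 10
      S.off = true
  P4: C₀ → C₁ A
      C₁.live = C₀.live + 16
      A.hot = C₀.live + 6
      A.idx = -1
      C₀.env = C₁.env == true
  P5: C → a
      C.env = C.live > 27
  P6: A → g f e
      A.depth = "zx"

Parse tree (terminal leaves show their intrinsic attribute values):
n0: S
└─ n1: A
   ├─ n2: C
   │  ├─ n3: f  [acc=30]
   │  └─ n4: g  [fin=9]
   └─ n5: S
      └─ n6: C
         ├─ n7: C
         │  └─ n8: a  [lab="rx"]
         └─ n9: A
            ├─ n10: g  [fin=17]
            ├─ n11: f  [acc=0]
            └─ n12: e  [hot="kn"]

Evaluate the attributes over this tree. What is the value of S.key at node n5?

true

1. n1.hot = 29  [29]
2. n1.idx = 28  [28]
3. n2.live = 9  [A.idx - 19]
4. n3.acc = 30  [terminal]
5. n4.fin = 9  [terminal]
6. n2.env = true  [f.acc == 30]
7. n6.live = 11  [11]
8. n7.live = 27  [C₀.live + 16]
9. n8.lab = "rx"  [terminal]
10. n7.env = false  [C.live > 27]
11. n9.hot = 17  [C₀.live + 6]
12. n9.idx = -1  [-1]
13. n10.fin = 17  [terminal]
14. n11.acc = 0  [terminal]
15. n12.hot = "kn"  [terminal]
16. n9.depth = "zx"  ["zx"]
17. n6.env = false  [C₁.env == true]
18. n5.key = true  [C.env == false]
19. n5.lab = 25  [25]
20. n5.live = 10  [10]
21. n5.off = true  [true]
22. n1.depth = "rw"  ["rw"]
23. n0.key = false  [false]
24. n0.lab = 12  [12]
25. n0.live = -6  [-6]
26. n0.off = false  [false]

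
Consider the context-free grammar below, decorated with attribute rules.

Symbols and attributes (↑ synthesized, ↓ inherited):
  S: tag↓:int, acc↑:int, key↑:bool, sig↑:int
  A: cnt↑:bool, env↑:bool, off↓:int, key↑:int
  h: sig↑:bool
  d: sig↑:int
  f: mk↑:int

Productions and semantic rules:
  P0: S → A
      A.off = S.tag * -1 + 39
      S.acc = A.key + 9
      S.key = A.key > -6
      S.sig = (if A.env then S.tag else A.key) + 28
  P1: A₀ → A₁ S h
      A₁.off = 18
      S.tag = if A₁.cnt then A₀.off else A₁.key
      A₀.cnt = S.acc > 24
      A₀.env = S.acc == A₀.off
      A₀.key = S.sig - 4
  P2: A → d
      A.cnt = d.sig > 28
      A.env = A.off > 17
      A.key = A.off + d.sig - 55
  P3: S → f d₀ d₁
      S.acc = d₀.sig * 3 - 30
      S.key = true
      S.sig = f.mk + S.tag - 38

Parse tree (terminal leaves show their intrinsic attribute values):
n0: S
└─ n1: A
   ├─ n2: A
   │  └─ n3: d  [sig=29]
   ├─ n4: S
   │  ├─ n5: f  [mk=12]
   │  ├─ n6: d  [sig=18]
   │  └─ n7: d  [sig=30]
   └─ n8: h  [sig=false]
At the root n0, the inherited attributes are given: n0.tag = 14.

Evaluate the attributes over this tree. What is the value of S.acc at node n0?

4

1. n0.tag = 14  [given at root]
2. n1.off = 25  [S.tag * -1 + 39]
3. n2.off = 18  [18]
4. n3.sig = 29  [terminal]
5. n2.cnt = true  [d.sig > 28]
6. n2.env = true  [A.off > 17]
7. n2.key = -8  [A.off + d.sig - 55]
8. n4.tag = 25  [if A₁.cnt then A₀.off else A₁.key]
9. n5.mk = 12  [terminal]
10. n6.sig = 18  [terminal]
11. n7.sig = 30  [terminal]
12. n4.acc = 24  [d₀.sig * 3 - 30]
13. n4.key = true  [true]
14. n4.sig = -1  [f.mk + S.tag - 38]
15. n8.sig = false  [terminal]
16. n1.cnt = false  [S.acc > 24]
17. n1.env = false  [S.acc == A₀.off]
18. n1.key = -5  [S.sig - 4]
19. n0.acc = 4  [A.key + 9]
20. n0.key = true  [A.key > -6]
21. n0.sig = 23  [(if A.env then S.tag else A.key) + 28]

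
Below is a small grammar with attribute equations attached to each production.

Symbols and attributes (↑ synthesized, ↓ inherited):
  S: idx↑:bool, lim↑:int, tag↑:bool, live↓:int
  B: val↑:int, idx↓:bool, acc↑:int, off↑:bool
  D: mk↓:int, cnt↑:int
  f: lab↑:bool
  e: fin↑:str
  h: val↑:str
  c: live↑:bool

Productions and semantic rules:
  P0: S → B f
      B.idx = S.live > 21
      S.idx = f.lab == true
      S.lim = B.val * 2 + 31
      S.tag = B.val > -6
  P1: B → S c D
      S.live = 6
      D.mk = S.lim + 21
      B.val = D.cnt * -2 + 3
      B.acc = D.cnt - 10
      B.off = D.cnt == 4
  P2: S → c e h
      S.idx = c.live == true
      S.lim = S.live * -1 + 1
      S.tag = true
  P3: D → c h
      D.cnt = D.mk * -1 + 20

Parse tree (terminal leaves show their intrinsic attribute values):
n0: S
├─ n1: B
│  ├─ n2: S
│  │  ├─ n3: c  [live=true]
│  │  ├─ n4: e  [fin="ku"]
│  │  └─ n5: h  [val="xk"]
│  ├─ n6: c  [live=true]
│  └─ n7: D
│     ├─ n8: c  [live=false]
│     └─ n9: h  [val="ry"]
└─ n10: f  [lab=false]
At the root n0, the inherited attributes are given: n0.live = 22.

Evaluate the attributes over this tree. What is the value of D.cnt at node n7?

4

1. n0.live = 22  [given at root]
2. n1.idx = true  [S.live > 21]
3. n2.live = 6  [6]
4. n3.live = true  [terminal]
5. n4.fin = "ku"  [terminal]
6. n5.val = "xk"  [terminal]
7. n2.idx = true  [c.live == true]
8. n2.lim = -5  [S.live * -1 + 1]
9. n2.tag = true  [true]
10. n6.live = true  [terminal]
11. n7.mk = 16  [S.lim + 21]
12. n8.live = false  [terminal]
13. n9.val = "ry"  [terminal]
14. n7.cnt = 4  [D.mk * -1 + 20]
15. n1.val = -5  [D.cnt * -2 + 3]
16. n1.acc = -6  [D.cnt - 10]
17. n1.off = true  [D.cnt == 4]
18. n10.lab = false  [terminal]
19. n0.idx = false  [f.lab == true]
20. n0.lim = 21  [B.val * 2 + 31]
21. n0.tag = true  [B.val > -6]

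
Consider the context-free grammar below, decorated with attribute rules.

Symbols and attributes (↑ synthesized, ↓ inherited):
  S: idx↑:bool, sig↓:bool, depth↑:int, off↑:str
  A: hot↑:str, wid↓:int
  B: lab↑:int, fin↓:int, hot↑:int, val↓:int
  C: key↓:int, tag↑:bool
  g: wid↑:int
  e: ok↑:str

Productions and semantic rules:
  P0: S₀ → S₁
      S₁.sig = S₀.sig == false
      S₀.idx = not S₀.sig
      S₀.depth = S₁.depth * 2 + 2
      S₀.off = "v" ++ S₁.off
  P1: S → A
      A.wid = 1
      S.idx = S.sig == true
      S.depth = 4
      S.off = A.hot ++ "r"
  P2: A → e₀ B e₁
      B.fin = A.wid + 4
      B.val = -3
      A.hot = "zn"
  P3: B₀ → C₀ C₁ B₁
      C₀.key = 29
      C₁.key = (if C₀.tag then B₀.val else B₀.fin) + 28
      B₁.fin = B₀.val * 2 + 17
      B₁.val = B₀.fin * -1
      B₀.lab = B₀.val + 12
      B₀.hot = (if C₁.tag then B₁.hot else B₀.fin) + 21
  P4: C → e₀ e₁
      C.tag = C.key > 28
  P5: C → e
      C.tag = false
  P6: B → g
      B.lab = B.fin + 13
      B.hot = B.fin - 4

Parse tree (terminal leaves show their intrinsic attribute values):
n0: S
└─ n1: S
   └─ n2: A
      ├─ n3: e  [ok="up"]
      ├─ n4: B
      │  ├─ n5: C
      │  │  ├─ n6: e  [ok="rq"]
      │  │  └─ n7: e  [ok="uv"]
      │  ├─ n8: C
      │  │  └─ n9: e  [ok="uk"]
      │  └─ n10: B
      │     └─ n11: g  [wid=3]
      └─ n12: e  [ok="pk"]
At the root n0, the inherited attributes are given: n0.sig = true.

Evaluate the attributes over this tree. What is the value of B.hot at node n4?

1. n0.sig = true  [given at root]
2. n1.sig = false  [S₀.sig == false]
3. n2.wid = 1  [1]
4. n3.ok = "up"  [terminal]
5. n4.fin = 5  [A.wid + 4]
6. n4.val = -3  [-3]
7. n5.key = 29  [29]
8. n6.ok = "rq"  [terminal]
9. n7.ok = "uv"  [terminal]
10. n5.tag = true  [C.key > 28]
11. n8.key = 25  [(if C₀.tag then B₀.val else B₀.fin) + 28]
12. n9.ok = "uk"  [terminal]
13. n8.tag = false  [false]
14. n10.fin = 11  [B₀.val * 2 + 17]
15. n10.val = -5  [B₀.fin * -1]
16. n11.wid = 3  [terminal]
17. n10.lab = 24  [B.fin + 13]
18. n10.hot = 7  [B.fin - 4]
19. n4.lab = 9  [B₀.val + 12]
20. n4.hot = 26  [(if C₁.tag then B₁.hot else B₀.fin) + 21]
21. n12.ok = "pk"  [terminal]
22. n2.hot = "zn"  ["zn"]
23. n1.idx = false  [S.sig == true]
24. n1.depth = 4  [4]
25. n1.off = "znr"  [A.hot ++ "r"]
26. n0.idx = false  [not S₀.sig]
27. n0.depth = 10  [S₁.depth * 2 + 2]
28. n0.off = "vznr"  ["v" ++ S₁.off]

26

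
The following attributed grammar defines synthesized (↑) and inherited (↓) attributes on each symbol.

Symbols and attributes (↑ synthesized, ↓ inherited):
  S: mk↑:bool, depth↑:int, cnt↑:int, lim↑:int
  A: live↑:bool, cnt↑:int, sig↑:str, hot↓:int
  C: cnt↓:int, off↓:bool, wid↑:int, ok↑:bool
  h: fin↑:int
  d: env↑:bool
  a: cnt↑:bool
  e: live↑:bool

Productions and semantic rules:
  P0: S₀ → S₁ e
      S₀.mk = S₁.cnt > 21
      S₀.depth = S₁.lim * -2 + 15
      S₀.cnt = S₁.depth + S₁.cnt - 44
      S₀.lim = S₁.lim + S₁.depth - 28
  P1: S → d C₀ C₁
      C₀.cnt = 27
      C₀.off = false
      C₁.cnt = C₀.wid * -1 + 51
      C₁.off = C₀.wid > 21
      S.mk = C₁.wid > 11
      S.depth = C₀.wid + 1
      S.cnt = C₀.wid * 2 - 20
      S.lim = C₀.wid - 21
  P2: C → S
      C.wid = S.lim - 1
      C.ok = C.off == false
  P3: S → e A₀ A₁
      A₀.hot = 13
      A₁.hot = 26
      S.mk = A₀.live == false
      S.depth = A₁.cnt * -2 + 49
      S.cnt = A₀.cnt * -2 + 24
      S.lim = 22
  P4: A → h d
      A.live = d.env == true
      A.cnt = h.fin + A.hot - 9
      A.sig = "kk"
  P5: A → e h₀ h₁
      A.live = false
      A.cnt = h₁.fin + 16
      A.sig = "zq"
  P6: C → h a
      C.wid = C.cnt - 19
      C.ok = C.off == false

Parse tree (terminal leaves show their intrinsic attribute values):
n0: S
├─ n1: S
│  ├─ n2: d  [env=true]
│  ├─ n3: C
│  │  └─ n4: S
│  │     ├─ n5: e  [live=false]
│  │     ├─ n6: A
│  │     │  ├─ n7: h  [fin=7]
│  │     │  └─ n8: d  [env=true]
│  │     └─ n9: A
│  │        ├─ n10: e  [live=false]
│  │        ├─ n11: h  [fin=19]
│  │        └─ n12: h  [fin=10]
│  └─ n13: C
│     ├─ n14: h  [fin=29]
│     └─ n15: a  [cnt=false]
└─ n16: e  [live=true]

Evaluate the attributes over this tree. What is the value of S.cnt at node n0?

0

1. n2.env = true  [terminal]
2. n3.cnt = 27  [27]
3. n3.off = false  [false]
4. n5.live = false  [terminal]
5. n6.hot = 13  [13]
6. n7.fin = 7  [terminal]
7. n8.env = true  [terminal]
8. n6.live = true  [d.env == true]
9. n6.cnt = 11  [h.fin + A.hot - 9]
10. n6.sig = "kk"  ["kk"]
11. n9.hot = 26  [26]
12. n10.live = false  [terminal]
13. n11.fin = 19  [terminal]
14. n12.fin = 10  [terminal]
15. n9.live = false  [false]
16. n9.cnt = 26  [h₁.fin + 16]
17. n9.sig = "zq"  ["zq"]
18. n4.mk = false  [A₀.live == false]
19. n4.depth = -3  [A₁.cnt * -2 + 49]
20. n4.cnt = 2  [A₀.cnt * -2 + 24]
21. n4.lim = 22  [22]
22. n3.wid = 21  [S.lim - 1]
23. n3.ok = true  [C.off == false]
24. n13.cnt = 30  [C₀.wid * -1 + 51]
25. n13.off = false  [C₀.wid > 21]
26. n14.fin = 29  [terminal]
27. n15.cnt = false  [terminal]
28. n13.wid = 11  [C.cnt - 19]
29. n13.ok = true  [C.off == false]
30. n1.mk = false  [C₁.wid > 11]
31. n1.depth = 22  [C₀.wid + 1]
32. n1.cnt = 22  [C₀.wid * 2 - 20]
33. n1.lim = 0  [C₀.wid - 21]
34. n16.live = true  [terminal]
35. n0.mk = true  [S₁.cnt > 21]
36. n0.depth = 15  [S₁.lim * -2 + 15]
37. n0.cnt = 0  [S₁.depth + S₁.cnt - 44]
38. n0.lim = -6  [S₁.lim + S₁.depth - 28]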